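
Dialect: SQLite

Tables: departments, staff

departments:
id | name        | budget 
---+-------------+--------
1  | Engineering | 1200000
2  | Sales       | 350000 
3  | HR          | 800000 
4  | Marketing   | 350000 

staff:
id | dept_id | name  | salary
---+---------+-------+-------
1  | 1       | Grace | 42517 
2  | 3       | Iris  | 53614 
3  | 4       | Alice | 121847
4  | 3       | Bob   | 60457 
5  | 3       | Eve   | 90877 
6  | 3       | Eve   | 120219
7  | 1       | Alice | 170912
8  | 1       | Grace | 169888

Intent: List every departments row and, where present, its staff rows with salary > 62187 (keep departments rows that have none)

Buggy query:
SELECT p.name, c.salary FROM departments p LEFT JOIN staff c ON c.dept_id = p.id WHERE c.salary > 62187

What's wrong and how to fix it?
Bug: A WHERE condition on the right-hand table after LEFT JOIN drops unmatched parents

Fix: Put 'c.salary > 62187' in the JOIN's ON clause instead of WHERE

Corrected query:
SELECT p.name, c.salary FROM departments p LEFT JOIN staff c ON c.dept_id = p.id AND c.salary > 62187

Result:
name        | salary
------------+-------
Engineering | 169888
Engineering | 170912
Sales       | NULL  
HR          | 90877 
HR          | 120219
Marketing   | 121847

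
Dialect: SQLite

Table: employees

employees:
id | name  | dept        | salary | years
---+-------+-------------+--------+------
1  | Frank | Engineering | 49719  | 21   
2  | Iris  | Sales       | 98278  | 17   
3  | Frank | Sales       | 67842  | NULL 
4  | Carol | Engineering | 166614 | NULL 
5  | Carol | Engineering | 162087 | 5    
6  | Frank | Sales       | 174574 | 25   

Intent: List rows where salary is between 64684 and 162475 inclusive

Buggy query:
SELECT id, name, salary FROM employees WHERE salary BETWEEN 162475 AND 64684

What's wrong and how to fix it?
Bug: The bounds are reversed; BETWEEN a AND b requires a <= b to match anything

Fix: Write BETWEEN 64684 AND 162475

Corrected query:
SELECT id, name, salary FROM employees WHERE salary BETWEEN 64684 AND 162475

Result:
id | name  | salary
---+-------+-------
2  | Iris  | 98278 
3  | Frank | 67842 
5  | Carol | 162087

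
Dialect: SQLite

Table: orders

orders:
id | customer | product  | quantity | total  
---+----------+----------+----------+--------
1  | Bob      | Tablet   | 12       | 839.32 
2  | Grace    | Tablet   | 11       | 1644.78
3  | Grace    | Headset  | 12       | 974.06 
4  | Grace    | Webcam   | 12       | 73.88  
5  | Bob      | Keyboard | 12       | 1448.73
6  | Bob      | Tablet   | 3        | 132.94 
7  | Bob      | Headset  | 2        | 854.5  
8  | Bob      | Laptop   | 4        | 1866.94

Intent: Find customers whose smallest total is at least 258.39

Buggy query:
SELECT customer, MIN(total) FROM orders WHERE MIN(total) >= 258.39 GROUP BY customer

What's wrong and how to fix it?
Bug: Aggregates like MIN are computed per group after WHERE runs

Fix: Replace WHERE with HAVING after the GROUP BY

Corrected query:
SELECT customer, MIN(total) FROM orders GROUP BY customer HAVING MIN(total) >= 258.39

Result:
(no rows)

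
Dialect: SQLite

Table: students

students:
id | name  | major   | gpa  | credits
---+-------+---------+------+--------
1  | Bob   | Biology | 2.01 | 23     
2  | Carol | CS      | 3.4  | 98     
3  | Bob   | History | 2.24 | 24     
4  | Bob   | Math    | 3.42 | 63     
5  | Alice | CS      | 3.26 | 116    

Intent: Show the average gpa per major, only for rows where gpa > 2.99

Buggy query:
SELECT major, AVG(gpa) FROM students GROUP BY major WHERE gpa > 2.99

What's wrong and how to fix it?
Bug: WHERE cannot follow GROUP BY

Fix: Move the WHERE clause before GROUP BY

Corrected query:
SELECT major, AVG(gpa) FROM students WHERE gpa > 2.99 GROUP BY major

Result:
major | AVG(gpa)
------+---------
CS    | 3.33    
Math  | 3.42    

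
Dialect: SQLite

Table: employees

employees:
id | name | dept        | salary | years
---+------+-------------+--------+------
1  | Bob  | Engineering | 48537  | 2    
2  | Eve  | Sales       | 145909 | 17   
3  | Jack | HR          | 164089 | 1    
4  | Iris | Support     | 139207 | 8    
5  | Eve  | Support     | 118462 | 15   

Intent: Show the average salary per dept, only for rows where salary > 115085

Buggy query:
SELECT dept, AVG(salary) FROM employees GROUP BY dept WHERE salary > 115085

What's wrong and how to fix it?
Bug: WHERE cannot follow GROUP BY

Fix: Place WHERE between FROM and GROUP BY

Corrected query:
SELECT dept, AVG(salary) FROM employees WHERE salary > 115085 GROUP BY dept

Result:
dept    | AVG(salary)
--------+------------
HR      | 164089     
Sales   | 145909     
Support | 128834.5   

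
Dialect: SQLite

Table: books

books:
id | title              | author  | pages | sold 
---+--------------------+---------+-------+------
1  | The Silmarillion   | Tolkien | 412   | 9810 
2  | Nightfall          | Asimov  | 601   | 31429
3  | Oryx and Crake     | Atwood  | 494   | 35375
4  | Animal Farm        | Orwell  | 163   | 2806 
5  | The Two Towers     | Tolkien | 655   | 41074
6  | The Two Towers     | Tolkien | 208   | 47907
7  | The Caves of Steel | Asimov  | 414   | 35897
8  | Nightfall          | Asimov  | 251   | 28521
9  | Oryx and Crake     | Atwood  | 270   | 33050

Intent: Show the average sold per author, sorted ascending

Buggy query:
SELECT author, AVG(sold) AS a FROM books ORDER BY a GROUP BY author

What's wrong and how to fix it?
Bug: GROUP BY must precede ORDER BY

Fix: Move ORDER BY to the end, after GROUP BY

Corrected query:
SELECT author, AVG(sold) AS a FROM books GROUP BY author ORDER BY a

Result:
author  | a           
--------+-------------
Orwell  | 2806        
Asimov  | 31949       
Tolkien | 32930.333333
Atwood  | 34212.5     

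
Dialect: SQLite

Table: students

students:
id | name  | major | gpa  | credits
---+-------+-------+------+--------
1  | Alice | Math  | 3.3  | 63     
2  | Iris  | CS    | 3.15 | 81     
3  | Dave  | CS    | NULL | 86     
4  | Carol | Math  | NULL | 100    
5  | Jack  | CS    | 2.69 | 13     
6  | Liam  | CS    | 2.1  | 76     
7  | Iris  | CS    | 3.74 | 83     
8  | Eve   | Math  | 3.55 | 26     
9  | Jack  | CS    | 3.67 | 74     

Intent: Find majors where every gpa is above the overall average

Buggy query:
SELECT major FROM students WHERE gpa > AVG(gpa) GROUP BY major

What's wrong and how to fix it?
Bug: AVG() is an aggregate; it can't sit directly in WHERE

Fix: Compute the overall average in a scalar subquery and compare each group's MIN against it in HAVING

Corrected query:
SELECT major FROM students GROUP BY major HAVING MIN(gpa) > (SELECT AVG(gpa) FROM students)

Result:
major
-----
Math 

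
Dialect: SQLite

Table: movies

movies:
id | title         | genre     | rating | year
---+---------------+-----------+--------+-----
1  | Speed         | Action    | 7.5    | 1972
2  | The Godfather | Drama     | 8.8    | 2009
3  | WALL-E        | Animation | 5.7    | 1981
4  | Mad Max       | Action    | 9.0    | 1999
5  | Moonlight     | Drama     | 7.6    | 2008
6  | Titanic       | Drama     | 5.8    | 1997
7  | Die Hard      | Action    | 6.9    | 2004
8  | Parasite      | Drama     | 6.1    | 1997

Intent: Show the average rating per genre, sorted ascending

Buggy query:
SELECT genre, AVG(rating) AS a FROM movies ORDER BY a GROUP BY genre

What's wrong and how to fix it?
Bug: GROUP BY must precede ORDER BY

Fix: Move ORDER BY to the end, after GROUP BY

Corrected query:
SELECT genre, AVG(rating) AS a FROM movies GROUP BY genre ORDER BY a

Result:
genre     | a    
----------+------
Animation | 5.7  
Drama     | 7.075
Action    | 7.8  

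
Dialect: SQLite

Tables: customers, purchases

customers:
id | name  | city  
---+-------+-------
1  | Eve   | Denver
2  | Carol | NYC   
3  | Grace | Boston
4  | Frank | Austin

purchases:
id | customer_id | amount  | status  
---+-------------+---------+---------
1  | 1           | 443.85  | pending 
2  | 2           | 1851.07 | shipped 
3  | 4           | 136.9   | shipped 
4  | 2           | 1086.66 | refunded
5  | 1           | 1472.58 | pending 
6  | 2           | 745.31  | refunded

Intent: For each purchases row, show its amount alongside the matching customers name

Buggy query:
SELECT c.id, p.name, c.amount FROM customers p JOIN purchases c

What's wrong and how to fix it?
Bug: Missing join condition: each purchases row is matched to all customers rows instead of just its own

Fix: Add ON c.customer_id = p.id to the JOIN

Corrected query:
SELECT c.id, p.name, c.amount FROM customers p JOIN purchases c ON c.customer_id = p.id

Result:
id | name  | amount 
---+-------+--------
1  | Eve   | 443.85 
2  | Carol | 1851.07
3  | Frank | 136.9  
4  | Carol | 1086.66
5  | Eve   | 1472.58
6  | Carol | 745.31 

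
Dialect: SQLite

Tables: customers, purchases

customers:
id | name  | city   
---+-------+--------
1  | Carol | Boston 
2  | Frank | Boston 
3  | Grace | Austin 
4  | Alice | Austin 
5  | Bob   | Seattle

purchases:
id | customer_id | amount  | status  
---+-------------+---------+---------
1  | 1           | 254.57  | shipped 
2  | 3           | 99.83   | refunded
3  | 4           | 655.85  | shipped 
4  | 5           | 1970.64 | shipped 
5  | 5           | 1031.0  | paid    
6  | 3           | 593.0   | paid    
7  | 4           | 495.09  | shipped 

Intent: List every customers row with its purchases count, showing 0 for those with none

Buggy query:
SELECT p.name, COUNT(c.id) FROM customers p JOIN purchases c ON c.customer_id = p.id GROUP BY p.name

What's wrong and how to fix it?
Bug: An inner join excludes parents with zero children

Fix: Use LEFT JOIN so parents without children still appear (COUNT(c.id) gives 0)

Corrected query:
SELECT p.name, COUNT(c.id) FROM customers p LEFT JOIN purchases c ON c.customer_id = p.id GROUP BY p.name

Result:
name  | COUNT(c.id)
------+------------
Alice | 2          
Bob   | 2          
Carol | 1          
Frank | 0          
Grace | 2          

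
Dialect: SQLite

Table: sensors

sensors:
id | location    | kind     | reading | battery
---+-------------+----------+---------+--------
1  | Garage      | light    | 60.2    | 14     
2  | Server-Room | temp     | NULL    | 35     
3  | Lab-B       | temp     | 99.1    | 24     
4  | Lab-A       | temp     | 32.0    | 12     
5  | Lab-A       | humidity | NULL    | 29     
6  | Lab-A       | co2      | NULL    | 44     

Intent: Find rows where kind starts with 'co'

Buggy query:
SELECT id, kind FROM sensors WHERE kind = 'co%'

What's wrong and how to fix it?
Bug: '=' compares the literal string including the % character; pattern matching needs LIKE

Fix: Replace '=' with LIKE so 'co%' is treated as a pattern

Corrected query:
SELECT id, kind FROM sensors WHERE kind LIKE 'co%'

Result:
id | kind
---+-----
6  | co2 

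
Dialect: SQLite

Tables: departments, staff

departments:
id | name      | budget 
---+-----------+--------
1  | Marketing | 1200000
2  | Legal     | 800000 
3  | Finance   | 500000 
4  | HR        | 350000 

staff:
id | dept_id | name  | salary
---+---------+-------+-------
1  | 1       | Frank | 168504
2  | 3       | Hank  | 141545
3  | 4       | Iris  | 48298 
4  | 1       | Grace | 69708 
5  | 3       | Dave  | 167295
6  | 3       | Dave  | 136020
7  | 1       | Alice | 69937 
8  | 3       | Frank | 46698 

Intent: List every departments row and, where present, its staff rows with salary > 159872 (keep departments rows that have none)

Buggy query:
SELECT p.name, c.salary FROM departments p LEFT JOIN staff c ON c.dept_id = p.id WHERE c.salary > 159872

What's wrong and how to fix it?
Bug: Filtering c.salary in WHERE discards the NULL rows produced by LEFT JOIN, turning it into an inner join

Fix: Move the right-table condition into the ON clause so unmatched parents are kept

Corrected query:
SELECT p.name, c.salary FROM departments p LEFT JOIN staff c ON c.dept_id = p.id AND c.salary > 159872

Result:
name      | salary
----------+-------
Marketing | 168504
Legal     | NULL  
Finance   | 167295
HR        | NULL  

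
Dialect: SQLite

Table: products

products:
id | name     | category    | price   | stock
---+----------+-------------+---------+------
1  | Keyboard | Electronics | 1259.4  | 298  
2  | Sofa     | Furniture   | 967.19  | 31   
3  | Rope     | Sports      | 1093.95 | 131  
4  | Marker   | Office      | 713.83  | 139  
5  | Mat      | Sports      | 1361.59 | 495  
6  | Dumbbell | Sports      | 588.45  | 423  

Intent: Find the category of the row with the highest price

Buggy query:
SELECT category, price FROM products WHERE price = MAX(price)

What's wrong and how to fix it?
Bug: WHERE is evaluated per row; an aggregate over the whole table isn't defined there

Fix: Wrap MAX in a scalar subquery so WHERE compares against a single value

Corrected query:
SELECT category, price FROM products WHERE price = (SELECT MAX(price) FROM products)

Result:
category | price  
---------+--------
Sports   | 1361.59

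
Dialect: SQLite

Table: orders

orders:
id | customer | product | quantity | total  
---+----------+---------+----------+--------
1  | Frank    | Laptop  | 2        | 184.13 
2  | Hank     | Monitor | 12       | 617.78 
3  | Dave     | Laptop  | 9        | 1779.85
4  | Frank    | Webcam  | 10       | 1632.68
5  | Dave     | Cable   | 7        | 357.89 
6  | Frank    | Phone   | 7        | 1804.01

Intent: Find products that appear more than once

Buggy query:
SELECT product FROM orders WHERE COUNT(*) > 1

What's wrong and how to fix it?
Bug: COUNT(*) is an aggregate and cannot be used in WHERE

Fix: GROUP BY product, then filter groups with HAVING COUNT(*) > 1

Corrected query:
SELECT product FROM orders GROUP BY product HAVING COUNT(*) > 1

Result:
product
-------
Laptop 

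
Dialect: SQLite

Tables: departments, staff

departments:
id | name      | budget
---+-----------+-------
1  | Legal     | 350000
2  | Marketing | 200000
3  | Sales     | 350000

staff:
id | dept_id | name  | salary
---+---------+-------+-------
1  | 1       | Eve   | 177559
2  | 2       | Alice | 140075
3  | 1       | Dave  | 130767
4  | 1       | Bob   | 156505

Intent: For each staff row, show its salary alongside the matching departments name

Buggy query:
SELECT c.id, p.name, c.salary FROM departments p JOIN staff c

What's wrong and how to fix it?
Bug: Missing join condition: each staff row is matched to all departments rows instead of just its own

Fix: Add ON c.dept_id = p.id to the JOIN

Corrected query:
SELECT c.id, p.name, c.salary FROM departments p JOIN staff c ON c.dept_id = p.id

Result:
id | name      | salary
---+-----------+-------
1  | Legal     | 177559
2  | Marketing | 140075
3  | Legal     | 130767
4  | Legal     | 156505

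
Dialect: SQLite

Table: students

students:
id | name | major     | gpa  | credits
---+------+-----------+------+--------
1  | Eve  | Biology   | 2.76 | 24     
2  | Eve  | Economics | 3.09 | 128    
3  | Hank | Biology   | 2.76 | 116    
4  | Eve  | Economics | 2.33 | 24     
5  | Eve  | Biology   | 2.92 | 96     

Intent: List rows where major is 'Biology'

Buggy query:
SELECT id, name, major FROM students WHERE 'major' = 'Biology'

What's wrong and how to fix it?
Bug: Single quotes denote string literals in SQL; the column name is being compared as a constant string

Fix: Remove the quotes around the column name (or use double quotes for an identifier)

Corrected query:
SELECT id, name, major FROM students WHERE major = 'Biology'

Result:
id | name | major  
---+------+--------
1  | Eve  | Biology
3  | Hank | Biology
5  | Eve  | Biology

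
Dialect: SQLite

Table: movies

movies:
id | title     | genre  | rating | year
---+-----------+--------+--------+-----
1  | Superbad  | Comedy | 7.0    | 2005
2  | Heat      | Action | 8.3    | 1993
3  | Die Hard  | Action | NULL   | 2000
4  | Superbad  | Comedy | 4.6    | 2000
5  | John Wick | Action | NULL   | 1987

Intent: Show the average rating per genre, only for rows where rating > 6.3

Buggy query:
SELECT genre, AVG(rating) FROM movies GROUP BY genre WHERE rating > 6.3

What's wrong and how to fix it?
Bug: Row-level WHERE must come before GROUP BY in the clause order

Fix: Move the WHERE clause before GROUP BY

Corrected query:
SELECT genre, AVG(rating) FROM movies WHERE rating > 6.3 GROUP BY genre

Result:
genre  | AVG(rating)
-------+------------
Action | 8.3        
Comedy | 7          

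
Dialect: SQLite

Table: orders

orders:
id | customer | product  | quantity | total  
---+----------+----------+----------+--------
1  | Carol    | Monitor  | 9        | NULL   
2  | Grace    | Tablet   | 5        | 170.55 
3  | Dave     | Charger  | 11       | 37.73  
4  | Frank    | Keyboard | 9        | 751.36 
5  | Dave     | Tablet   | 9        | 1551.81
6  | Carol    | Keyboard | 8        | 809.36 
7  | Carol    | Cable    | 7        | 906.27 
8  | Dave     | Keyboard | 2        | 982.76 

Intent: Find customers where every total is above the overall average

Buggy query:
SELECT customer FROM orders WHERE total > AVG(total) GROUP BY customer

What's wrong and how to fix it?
Bug: WHERE evaluates per row before aggregation, so AVG() is unavailable

Fix: Use a subquery for AVG and a HAVING MIN(...) filter so the condition holds for every row in the group

Corrected query:
SELECT customer FROM orders GROUP BY customer HAVING MIN(total) > (SELECT AVG(total) FROM orders)

Result:
customer
--------
Carol   
Frank   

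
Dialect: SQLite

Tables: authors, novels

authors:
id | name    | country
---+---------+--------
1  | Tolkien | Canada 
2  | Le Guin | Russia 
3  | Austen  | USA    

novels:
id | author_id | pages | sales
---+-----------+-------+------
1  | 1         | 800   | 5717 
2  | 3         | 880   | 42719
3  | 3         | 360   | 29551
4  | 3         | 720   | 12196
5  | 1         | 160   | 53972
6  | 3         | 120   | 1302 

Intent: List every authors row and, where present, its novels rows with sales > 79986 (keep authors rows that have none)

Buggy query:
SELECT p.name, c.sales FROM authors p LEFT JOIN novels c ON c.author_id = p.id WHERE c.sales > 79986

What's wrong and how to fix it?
Bug: A WHERE condition on the right-hand table after LEFT JOIN drops unmatched parents

Fix: Move the right-table condition into the ON clause so unmatched parents are kept

Corrected query:
SELECT p.name, c.sales FROM authors p LEFT JOIN novels c ON c.author_id = p.id AND c.sales > 79986

Result:
name    | sales
--------+------
Tolkien | NULL 
Le Guin | NULL 
Austen  | NULL 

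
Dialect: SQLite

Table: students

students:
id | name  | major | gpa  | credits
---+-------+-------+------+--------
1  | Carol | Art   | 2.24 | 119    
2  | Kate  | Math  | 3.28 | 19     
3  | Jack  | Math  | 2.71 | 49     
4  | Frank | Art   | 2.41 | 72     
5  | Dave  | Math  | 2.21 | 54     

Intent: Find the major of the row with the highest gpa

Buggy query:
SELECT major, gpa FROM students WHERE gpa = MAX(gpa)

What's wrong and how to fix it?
Bug: MAX(gpa) is an aggregate and cannot be used directly in WHERE

Fix: Use a subquery: WHERE gpa = (SELECT MAX(gpa) FROM students)

Corrected query:
SELECT major, gpa FROM students WHERE gpa = (SELECT MAX(gpa) FROM students)

Result:
major | gpa 
------+-----
Math  | 3.28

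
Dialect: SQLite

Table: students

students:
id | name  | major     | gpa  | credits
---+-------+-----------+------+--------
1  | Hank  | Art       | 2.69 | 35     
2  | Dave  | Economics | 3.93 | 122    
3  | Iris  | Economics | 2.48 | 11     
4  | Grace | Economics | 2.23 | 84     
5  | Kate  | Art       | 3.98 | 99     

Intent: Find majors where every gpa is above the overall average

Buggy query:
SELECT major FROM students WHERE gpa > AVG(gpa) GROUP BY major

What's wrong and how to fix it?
Bug: AVG() is an aggregate; it can't sit directly in WHERE

Fix: Use a subquery for AVG and a HAVING MIN(...) filter so the condition holds for every row in the group

Corrected query:
SELECT major FROM students GROUP BY major HAVING MIN(gpa) > (SELECT AVG(gpa) FROM students)

Result:
(no rows)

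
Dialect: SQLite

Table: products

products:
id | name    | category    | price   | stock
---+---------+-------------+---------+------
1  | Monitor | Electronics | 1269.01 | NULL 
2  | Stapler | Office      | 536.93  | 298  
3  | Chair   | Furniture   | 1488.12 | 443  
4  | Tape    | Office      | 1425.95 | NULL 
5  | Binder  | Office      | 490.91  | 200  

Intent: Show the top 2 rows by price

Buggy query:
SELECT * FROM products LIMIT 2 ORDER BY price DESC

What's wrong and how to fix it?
Bug: ORDER BY cannot follow LIMIT; LIMIT is the final clause

Fix: Swap the clauses: ORDER BY first, then LIMIT

Corrected query:
SELECT * FROM products ORDER BY price DESC LIMIT 2

Result:
id | name  | category  | price   | stock
---+-------+-----------+---------+------
3  | Chair | Furniture | 1488.12 | 443  
4  | Tape  | Office    | 1425.95 | NULL 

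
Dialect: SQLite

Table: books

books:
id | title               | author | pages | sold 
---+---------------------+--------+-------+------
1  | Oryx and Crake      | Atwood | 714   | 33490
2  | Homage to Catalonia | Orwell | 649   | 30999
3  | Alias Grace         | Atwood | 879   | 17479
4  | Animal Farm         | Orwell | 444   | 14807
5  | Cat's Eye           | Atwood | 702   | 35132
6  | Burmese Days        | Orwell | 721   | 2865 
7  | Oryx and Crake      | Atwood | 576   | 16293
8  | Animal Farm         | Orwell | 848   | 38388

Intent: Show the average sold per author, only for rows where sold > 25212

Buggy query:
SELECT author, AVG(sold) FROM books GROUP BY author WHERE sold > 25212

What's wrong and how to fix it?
Bug: WHERE cannot follow GROUP BY

Fix: Move the WHERE clause before GROUP BY

Corrected query:
SELECT author, AVG(sold) FROM books WHERE sold > 25212 GROUP BY author

Result:
author | AVG(sold)
-------+----------
Atwood | 34311    
Orwell | 34693.5  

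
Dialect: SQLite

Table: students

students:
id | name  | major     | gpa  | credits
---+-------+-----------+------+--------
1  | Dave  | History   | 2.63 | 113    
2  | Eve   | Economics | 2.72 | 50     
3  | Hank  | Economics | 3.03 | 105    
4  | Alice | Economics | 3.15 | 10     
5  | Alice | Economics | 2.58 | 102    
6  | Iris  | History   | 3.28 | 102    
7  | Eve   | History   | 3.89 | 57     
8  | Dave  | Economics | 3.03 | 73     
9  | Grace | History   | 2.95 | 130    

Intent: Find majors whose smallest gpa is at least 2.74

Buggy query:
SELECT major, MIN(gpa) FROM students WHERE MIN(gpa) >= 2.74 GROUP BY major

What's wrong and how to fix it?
Bug: MIN() in WHERE is a misuse of aggregate

Fix: Use HAVING for the per-group MIN condition

Corrected query:
SELECT major, MIN(gpa) FROM students GROUP BY major HAVING MIN(gpa) >= 2.74

Result:
(no rows)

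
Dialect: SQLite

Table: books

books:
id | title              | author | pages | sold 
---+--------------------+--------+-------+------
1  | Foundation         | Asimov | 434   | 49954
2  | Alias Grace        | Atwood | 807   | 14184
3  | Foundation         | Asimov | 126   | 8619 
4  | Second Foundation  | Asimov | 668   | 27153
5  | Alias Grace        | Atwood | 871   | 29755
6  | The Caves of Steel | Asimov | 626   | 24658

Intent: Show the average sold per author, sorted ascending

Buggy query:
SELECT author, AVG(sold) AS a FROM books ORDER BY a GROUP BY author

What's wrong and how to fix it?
Bug: ORDER BY appears before GROUP BY; SQL clause order requires GROUP BY first

Fix: Move ORDER BY to the end, after GROUP BY

Corrected query:
SELECT author, AVG(sold) AS a FROM books GROUP BY author ORDER BY a

Result:
author | a      
-------+--------
Atwood | 21969.5
Asimov | 27596  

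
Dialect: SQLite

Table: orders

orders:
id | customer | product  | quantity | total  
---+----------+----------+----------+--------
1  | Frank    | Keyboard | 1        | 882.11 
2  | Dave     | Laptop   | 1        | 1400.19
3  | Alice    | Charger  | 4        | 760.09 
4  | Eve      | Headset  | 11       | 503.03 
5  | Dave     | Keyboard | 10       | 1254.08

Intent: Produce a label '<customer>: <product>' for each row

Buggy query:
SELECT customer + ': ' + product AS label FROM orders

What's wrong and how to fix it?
Bug: '+' is numeric addition; on text columns SQLite converts them to 0 instead of concatenating

Fix: Use the || operator for string concatenation

Corrected query:
SELECT customer || ': ' || product AS label FROM orders

Result:
label          
---------------
Frank: Keyboard
Dave: Laptop   
Alice: Charger 
Eve: Headset   
Dave: Keyboard 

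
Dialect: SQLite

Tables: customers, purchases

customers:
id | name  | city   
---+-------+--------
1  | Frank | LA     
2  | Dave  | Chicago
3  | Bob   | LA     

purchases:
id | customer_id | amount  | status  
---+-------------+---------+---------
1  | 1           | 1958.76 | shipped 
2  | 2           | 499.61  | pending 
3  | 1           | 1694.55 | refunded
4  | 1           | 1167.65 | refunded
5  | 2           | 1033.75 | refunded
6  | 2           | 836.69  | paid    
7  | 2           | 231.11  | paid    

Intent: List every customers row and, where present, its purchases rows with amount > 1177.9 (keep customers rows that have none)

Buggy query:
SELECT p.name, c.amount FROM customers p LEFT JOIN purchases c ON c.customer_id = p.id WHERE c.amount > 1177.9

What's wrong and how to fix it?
Bug: A WHERE condition on the right-hand table after LEFT JOIN drops unmatched parents

Fix: Put 'c.amount > 1177.9' in the JOIN's ON clause instead of WHERE

Corrected query:
SELECT p.name, c.amount FROM customers p LEFT JOIN purchases c ON c.customer_id = p.id AND c.amount > 1177.9

Result:
name  | amount 
------+--------
Frank | 1694.55
Frank | 1958.76
Dave  | NULL   
Bob   | NULL   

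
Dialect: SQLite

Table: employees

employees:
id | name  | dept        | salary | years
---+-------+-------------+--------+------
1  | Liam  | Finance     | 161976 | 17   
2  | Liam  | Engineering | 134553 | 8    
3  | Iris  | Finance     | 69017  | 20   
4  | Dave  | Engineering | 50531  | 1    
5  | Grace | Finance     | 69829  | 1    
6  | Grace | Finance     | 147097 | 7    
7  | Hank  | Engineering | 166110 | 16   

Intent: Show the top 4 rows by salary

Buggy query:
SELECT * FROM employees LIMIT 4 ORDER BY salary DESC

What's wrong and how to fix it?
Bug: ORDER BY cannot follow LIMIT; LIMIT is the final clause

Fix: Sort with ORDER BY, then apply LIMIT

Corrected query:
SELECT * FROM employees ORDER BY salary DESC LIMIT 4

Result:
id | name  | dept        | salary | years
---+-------+-------------+--------+------
7  | Hank  | Engineering | 166110 | 16   
1  | Liam  | Finance     | 161976 | 17   
6  | Grace | Finance     | 147097 | 7    
2  | Liam  | Engineering | 134553 | 8    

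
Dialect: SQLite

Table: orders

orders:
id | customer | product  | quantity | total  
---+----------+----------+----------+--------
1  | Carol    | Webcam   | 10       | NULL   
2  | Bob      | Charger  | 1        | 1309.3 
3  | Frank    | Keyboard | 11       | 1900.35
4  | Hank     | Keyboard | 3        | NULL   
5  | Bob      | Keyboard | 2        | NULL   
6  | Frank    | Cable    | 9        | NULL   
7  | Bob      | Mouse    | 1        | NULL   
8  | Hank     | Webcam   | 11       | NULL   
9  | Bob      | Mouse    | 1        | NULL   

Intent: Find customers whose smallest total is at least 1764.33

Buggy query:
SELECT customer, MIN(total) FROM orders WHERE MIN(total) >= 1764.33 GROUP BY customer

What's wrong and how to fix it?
Bug: MIN() in WHERE is a misuse of aggregate

Fix: Replace WHERE with HAVING after the GROUP BY

Corrected query:
SELECT customer, MIN(total) FROM orders GROUP BY customer HAVING MIN(total) >= 1764.33

Result:
customer | MIN(total)
---------+-----------
Frank    | 1900.35   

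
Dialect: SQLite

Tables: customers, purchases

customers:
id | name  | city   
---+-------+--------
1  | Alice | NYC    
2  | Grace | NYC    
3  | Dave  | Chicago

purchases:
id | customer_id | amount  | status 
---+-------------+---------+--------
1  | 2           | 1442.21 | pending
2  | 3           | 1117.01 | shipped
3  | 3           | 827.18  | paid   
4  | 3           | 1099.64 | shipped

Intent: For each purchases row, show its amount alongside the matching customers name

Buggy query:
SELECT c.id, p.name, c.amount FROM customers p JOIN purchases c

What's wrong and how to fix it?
Bug: JOIN with no ON clause produces a cartesian product; every purchases row pairs with every customers row

Fix: Specify the join condition linking the foreign key to the parent id

Corrected query:
SELECT c.id, p.name, c.amount FROM customers p JOIN purchases c ON c.customer_id = p.id

Result:
id | name  | amount 
---+-------+--------
1  | Grace | 1442.21
2  | Dave  | 1117.01
3  | Dave  | 827.18 
4  | Dave  | 1099.64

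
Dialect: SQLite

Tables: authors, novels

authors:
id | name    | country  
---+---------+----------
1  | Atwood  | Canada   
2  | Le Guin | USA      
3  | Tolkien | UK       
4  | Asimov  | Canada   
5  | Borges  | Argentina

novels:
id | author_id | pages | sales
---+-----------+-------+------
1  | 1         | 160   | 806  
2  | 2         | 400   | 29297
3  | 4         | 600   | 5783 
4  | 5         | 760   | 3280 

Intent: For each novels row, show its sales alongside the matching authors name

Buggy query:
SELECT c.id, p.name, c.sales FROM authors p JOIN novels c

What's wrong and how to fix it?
Bug: JOIN with no ON clause produces a cartesian product; every novels row pairs with every authors row

Fix: Add ON c.author_id = p.id to the JOIN

Corrected query:
SELECT c.id, p.name, c.sales FROM authors p JOIN novels c ON c.author_id = p.id

Result:
id | name    | sales
---+---------+------
1  | Atwood  | 806  
2  | Le Guin | 29297
3  | Asimov  | 5783 
4  | Borges  | 3280 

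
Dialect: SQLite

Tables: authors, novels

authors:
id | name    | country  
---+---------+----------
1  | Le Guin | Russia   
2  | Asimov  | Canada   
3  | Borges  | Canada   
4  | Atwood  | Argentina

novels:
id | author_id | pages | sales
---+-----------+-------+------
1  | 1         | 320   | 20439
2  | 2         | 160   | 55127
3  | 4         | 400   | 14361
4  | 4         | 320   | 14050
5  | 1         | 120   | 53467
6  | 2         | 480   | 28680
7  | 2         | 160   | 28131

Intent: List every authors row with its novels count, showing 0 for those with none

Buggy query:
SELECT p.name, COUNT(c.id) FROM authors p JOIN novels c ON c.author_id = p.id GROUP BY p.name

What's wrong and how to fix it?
Bug: INNER JOIN drops authors rows that have no matching novels rows

Fix: Switch to LEFT JOIN to retain unmatched parent rows

Corrected query:
SELECT p.name, COUNT(c.id) FROM authors p LEFT JOIN novels c ON c.author_id = p.id GROUP BY p.name

Result:
name    | COUNT(c.id)
--------+------------
Asimov  | 3          
Atwood  | 2          
Borges  | 0          
Le Guin | 2          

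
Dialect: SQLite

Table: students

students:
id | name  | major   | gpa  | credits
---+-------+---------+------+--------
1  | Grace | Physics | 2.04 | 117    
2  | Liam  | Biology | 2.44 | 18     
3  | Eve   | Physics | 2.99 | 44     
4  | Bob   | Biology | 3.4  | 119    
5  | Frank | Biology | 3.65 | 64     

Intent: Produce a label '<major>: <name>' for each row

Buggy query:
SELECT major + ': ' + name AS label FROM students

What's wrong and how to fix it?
Bug: '+' is numeric addition; on text columns SQLite converts them to 0 instead of concatenating

Fix: Replace + with || to concatenate text

Corrected query:
SELECT major || ': ' || name AS label FROM students

Result:
label         
--------------
Physics: Grace
Biology: Liam 
Physics: Eve  
Biology: Bob  
Biology: Frank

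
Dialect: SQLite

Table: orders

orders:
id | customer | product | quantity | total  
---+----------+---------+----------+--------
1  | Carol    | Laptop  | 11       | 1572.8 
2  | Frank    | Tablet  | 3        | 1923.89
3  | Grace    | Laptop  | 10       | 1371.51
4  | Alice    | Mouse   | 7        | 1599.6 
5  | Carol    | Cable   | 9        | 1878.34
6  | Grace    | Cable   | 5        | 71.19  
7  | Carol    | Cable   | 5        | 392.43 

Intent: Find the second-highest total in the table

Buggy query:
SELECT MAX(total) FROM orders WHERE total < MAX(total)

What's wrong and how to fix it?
Bug: The inner MAX is an aggregate inside WHERE, which is not allowed

Fix: Put the inner MAX in a scalar subquery

Corrected query:
SELECT MAX(total) FROM orders WHERE total < (SELECT MAX(total) FROM orders)

Result:
MAX(total)
----------
1878.34   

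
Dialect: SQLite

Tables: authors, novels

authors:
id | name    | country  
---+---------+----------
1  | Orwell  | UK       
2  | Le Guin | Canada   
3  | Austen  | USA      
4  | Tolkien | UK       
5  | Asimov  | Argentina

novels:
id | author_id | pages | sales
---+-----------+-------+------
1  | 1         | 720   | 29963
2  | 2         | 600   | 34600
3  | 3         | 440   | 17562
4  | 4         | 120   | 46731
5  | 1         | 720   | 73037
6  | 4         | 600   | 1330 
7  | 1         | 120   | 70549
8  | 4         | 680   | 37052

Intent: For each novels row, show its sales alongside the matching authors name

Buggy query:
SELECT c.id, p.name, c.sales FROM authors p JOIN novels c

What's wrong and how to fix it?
Bug: JOIN with no ON clause produces a cartesian product; every novels row pairs with every authors row

Fix: Add ON c.author_id = p.id to the JOIN

Corrected query:
SELECT c.id, p.name, c.sales FROM authors p JOIN novels c ON c.author_id = p.id

Result:
id | name    | sales
---+---------+------
1  | Orwell  | 29963
2  | Le Guin | 34600
3  | Austen  | 17562
4  | Tolkien | 46731
5  | Orwell  | 73037
6  | Tolkien | 1330 
7  | Orwell  | 70549
8  | Tolkien | 37052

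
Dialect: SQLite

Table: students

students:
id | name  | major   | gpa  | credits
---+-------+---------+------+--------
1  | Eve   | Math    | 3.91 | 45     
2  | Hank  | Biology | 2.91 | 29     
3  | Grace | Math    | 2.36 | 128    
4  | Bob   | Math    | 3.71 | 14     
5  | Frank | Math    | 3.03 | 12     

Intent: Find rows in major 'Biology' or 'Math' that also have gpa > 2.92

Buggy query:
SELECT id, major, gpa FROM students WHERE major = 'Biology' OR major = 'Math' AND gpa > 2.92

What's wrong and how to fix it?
Bug: Without parentheses, AND is evaluated before OR, so the gpa filter only applies to the 'Math' branch

Fix: Add parentheses around the OR so the AND applies to both alternatives

Corrected query:
SELECT id, major, gpa FROM students WHERE (major = 'Biology' OR major = 'Math') AND gpa > 2.92

Result:
id | major | gpa 
---+-------+-----
1  | Math  | 3.91
4  | Math  | 3.71
5  | Math  | 3.03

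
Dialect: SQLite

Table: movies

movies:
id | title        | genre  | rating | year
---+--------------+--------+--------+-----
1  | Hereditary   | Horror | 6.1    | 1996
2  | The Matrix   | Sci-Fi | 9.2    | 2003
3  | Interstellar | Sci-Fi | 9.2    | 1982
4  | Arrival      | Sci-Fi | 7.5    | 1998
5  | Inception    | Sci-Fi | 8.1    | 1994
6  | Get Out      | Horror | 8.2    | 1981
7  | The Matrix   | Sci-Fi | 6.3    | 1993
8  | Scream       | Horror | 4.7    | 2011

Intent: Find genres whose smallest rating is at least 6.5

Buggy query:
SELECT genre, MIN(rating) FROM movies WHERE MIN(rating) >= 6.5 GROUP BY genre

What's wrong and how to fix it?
Bug: Aggregates like MIN are computed per group after WHERE runs

Fix: Replace WHERE with HAVING after the GROUP BY

Corrected query:
SELECT genre, MIN(rating) FROM movies GROUP BY genre HAVING MIN(rating) >= 6.5

Result:
(no rows)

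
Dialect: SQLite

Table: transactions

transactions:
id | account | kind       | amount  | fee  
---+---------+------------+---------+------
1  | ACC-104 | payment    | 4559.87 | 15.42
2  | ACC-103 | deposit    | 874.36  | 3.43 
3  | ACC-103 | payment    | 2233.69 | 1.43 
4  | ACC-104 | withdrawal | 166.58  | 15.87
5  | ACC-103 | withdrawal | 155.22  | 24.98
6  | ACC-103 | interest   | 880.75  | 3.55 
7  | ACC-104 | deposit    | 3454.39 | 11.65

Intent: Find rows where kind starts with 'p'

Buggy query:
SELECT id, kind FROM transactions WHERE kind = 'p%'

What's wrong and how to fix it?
Bug: Wildcards only work with LIKE; '=' treats '%' as a literal character

Fix: Replace '=' with LIKE so 'p%' is treated as a pattern

Corrected query:
SELECT id, kind FROM transactions WHERE kind LIKE 'p%'

Result:
id | kind   
---+--------
1  | payment
3  | payment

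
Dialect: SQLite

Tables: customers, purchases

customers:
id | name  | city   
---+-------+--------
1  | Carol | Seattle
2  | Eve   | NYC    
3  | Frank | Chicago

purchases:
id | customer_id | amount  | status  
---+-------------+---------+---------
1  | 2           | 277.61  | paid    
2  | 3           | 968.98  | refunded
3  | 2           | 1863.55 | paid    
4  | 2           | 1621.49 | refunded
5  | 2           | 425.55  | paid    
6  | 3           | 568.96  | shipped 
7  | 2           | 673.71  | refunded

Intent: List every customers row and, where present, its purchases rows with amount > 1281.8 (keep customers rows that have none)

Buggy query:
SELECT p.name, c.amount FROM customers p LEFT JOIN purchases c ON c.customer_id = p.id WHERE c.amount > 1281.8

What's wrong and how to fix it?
Bug: A WHERE condition on the right-hand table after LEFT JOIN drops unmatched parents

Fix: Move the right-table condition into the ON clause so unmatched parents are kept

Corrected query:
SELECT p.name, c.amount FROM customers p LEFT JOIN purchases c ON c.customer_id = p.id AND c.amount > 1281.8

Result:
name  | amount 
------+--------
Carol | NULL   
Eve   | 1621.49
Eve   | 1863.55
Frank | NULL   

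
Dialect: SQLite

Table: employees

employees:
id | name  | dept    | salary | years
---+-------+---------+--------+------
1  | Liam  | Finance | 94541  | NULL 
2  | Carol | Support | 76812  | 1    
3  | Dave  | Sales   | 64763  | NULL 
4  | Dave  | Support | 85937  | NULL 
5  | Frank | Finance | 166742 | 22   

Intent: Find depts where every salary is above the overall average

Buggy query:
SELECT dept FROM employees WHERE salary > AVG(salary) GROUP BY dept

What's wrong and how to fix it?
Bug: AVG() is an aggregate; it can't sit directly in WHERE

Fix: Compute the overall average in a scalar subquery and compare each group's MIN against it in HAVING

Corrected query:
SELECT dept FROM employees GROUP BY dept HAVING MIN(salary) > (SELECT AVG(salary) FROM employees)

Result:
(no rows)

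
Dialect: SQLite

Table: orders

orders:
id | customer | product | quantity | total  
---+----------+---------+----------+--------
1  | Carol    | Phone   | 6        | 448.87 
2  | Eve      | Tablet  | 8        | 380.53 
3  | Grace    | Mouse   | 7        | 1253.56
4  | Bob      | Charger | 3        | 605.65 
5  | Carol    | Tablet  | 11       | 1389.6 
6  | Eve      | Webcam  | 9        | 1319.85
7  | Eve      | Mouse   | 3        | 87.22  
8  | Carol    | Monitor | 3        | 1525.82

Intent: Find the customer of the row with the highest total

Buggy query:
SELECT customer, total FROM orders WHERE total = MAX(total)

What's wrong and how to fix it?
Bug: WHERE is evaluated per row; an aggregate over the whole table isn't defined there

Fix: Use a subquery: WHERE total = (SELECT MAX(total) FROM orders)

Corrected query:
SELECT customer, total FROM orders WHERE total = (SELECT MAX(total) FROM orders)

Result:
customer | total  
---------+--------
Carol    | 1525.82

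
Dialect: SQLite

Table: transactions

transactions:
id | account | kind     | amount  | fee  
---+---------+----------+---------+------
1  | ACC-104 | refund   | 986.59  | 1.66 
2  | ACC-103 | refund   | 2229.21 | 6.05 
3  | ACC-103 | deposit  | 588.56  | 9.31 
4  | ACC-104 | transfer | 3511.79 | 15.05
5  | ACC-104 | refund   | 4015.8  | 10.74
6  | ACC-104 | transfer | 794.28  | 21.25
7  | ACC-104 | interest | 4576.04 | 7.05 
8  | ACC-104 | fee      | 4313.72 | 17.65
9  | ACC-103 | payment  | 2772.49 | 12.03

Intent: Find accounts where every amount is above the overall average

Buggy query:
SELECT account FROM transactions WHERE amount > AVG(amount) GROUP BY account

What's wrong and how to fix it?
Bug: WHERE evaluates per row before aggregation, so AVG() is unavailable

Fix: Use a subquery for AVG and a HAVING MIN(...) filter so the condition holds for every row in the group

Corrected query:
SELECT account FROM transactions GROUP BY account HAVING MIN(amount) > (SELECT AVG(amount) FROM transactions)

Result:
(no rows)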